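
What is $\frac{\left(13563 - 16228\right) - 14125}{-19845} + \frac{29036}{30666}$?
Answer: $\frac{36370052}{20285559} \approx 1.7929$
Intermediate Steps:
$\frac{\left(13563 - 16228\right) - 14125}{-19845} + \frac{29036}{30666} = \left(-2665 - 14125\right) \left(- \frac{1}{19845}\right) + 29036 \cdot \frac{1}{30666} = \left(-16790\right) \left(- \frac{1}{19845}\right) + \frac{14518}{15333} = \frac{3358}{3969} + \frac{14518}{15333} = \frac{36370052}{20285559}$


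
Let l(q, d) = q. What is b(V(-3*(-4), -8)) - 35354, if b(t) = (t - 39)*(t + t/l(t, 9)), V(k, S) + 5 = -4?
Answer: -34970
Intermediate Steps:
V(k, S) = -9 (V(k, S) = -5 - 4 = -9)
b(t) = (1 + t)*(-39 + t) (b(t) = (t - 39)*(t + t/t) = (-39 + t)*(t + 1) = (-39 + t)*(1 + t) = (1 + t)*(-39 + t))
b(V(-3*(-4), -8)) - 35354 = (-39 - 9 - 9*(-39 - 9)) - 35354 = (-39 - 9 - 9*(-48)) - 35354 = (-39 - 9 + 432) - 35354 = 384 - 35354 = -34970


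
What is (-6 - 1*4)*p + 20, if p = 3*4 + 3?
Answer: -130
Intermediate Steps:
p = 15 (p = 12 + 3 = 15)
(-6 - 1*4)*p + 20 = (-6 - 1*4)*15 + 20 = (-6 - 4)*15 + 20 = -10*15 + 20 = -150 + 20 = -130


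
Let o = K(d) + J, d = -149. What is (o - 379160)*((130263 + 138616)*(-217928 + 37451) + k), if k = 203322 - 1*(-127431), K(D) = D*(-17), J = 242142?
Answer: 6526038547117050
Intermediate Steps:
K(D) = -17*D
o = 244675 (o = -17*(-149) + 242142 = 2533 + 242142 = 244675)
k = 330753 (k = 203322 + 127431 = 330753)
(o - 379160)*((130263 + 138616)*(-217928 + 37451) + k) = (244675 - 379160)*((130263 + 138616)*(-217928 + 37451) + 330753) = -134485*(268879*(-180477) + 330753) = -134485*(-48526475283 + 330753) = -134485*(-48526144530) = 6526038547117050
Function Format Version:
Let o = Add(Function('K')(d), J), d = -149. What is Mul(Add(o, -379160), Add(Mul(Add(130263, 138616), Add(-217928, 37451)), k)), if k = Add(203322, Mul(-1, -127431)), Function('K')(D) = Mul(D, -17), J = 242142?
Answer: 6526038547117050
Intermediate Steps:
Function('K')(D) = Mul(-17, D)
o = 244675 (o = Add(Mul(-17, -149), 242142) = Add(2533, 242142) = 244675)
k = 330753 (k = Add(203322, 127431) = 330753)
Mul(Add(o, -379160), Add(Mul(Add(130263, 138616), Add(-217928, 37451)), k)) = Mul(Add(244675, -379160), Add(Mul(Add(130263, 138616), Add(-217928, 37451)), 330753)) = Mul(-134485, Add(Mul(268879, -180477), 330753)) = Mul(-134485, Add(-48526475283, 330753)) = Mul(-134485, -48526144530) = 6526038547117050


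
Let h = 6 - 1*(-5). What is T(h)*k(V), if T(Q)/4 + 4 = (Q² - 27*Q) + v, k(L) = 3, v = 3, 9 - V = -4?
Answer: -2124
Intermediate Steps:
V = 13 (V = 9 - 1*(-4) = 9 + 4 = 13)
h = 11 (h = 6 + 5 = 11)
T(Q) = -4 - 108*Q + 4*Q² (T(Q) = -16 + 4*((Q² - 27*Q) + 3) = -16 + 4*(3 + Q² - 27*Q) = -16 + (12 - 108*Q + 4*Q²) = -4 - 108*Q + 4*Q²)
T(h)*k(V) = (-4 - 108*11 + 4*11²)*3 = (-4 - 1188 + 4*121)*3 = (-4 - 1188 + 484)*3 = -708*3 = -2124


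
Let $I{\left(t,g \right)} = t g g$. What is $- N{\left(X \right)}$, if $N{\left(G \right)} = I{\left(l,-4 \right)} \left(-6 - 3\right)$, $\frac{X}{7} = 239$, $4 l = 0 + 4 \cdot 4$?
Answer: $576$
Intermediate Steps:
$l = 4$ ($l = \frac{0 + 4 \cdot 4}{4} = \frac{0 + 16}{4} = \frac{1}{4} \cdot 16 = 4$)
$X = 1673$ ($X = 7 \cdot 239 = 1673$)
$I{\left(t,g \right)} = t g^{2}$ ($I{\left(t,g \right)} = g t g = t g^{2}$)
$N{\left(G \right)} = -576$ ($N{\left(G \right)} = 4 \left(-4\right)^{2} \left(-6 - 3\right) = 4 \cdot 16 \left(-9\right) = 64 \left(-9\right) = -576$)
$- N{\left(X \right)} = \left(-1\right) \left(-576\right) = 576$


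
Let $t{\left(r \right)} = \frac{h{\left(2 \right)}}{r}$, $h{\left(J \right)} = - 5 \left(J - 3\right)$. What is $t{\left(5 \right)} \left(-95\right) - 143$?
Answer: $-238$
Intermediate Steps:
$h{\left(J \right)} = 15 - 5 J$ ($h{\left(J \right)} = - 5 \left(-3 + J\right) = 15 - 5 J$)
$t{\left(r \right)} = \frac{5}{r}$ ($t{\left(r \right)} = \frac{15 - 10}{r} = \frac{5}{r}$)
$t{\left(5 \right)} \left(-95\right) - 143 = \frac{5}{5} \left(-95\right) - 143 = 5 \cdot \frac{1}{5} \left(-95\right) - 143 = 1 \left(-95\right) - 143 = -95 - 143 = -238$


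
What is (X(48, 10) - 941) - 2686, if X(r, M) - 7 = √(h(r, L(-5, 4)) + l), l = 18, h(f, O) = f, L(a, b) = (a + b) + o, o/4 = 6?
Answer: -3620 + √66 ≈ -3611.9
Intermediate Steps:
o = 24 (o = 4*6 = 24)
L(a, b) = 24 + a + b (L(a, b) = (a + b) + 24 = 24 + a + b)
X(r, M) = 7 + √(18 + r) (X(r, M) = 7 + √(r + 18) = 7 + √(18 + r))
(X(48, 10) - 941) - 2686 = ((7 + √(18 + 48)) - 941) - 2686 = ((7 + √66) - 941) - 2686 = (-934 + √66) - 2686 = -3620 + √66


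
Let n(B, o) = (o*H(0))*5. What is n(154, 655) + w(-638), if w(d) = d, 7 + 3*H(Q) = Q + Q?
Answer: -24839/3 ≈ -8279.7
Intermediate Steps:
H(Q) = -7/3 + 2*Q/3 (H(Q) = -7/3 + (Q + Q)/3 = -7/3 + (2*Q)/3 = -7/3 + 2*Q/3)
n(B, o) = -35*o/3 (n(B, o) = (o*(-7/3 + (2/3)*0))*5 = (o*(-7/3 + 0))*5 = (o*(-7/3))*5 = -7*o/3*5 = -35*o/3)
n(154, 655) + w(-638) = -35/3*655 - 638 = -22925/3 - 638 = -24839/3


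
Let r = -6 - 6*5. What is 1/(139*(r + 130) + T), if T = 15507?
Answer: 1/28573 ≈ 3.4998e-5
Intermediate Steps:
r = -36 (r = -6 - 30 = -36)
1/(139*(r + 130) + T) = 1/(139*(-36 + 130) + 15507) = 1/(139*94 + 15507) = 1/(13066 + 15507) = 1/28573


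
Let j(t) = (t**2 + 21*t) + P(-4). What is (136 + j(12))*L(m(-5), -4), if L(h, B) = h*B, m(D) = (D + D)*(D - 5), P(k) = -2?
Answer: -212000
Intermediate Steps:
m(D) = 2*D*(-5 + D) (m(D) = (2*D)*(-5 + D) = 2*D*(-5 + D))
L(h, B) = B*h
j(t) = -2 + t**2 + 21*t (j(t) = (t**2 + 21*t) - 2 = -2 + t**2 + 21*t)
(136 + j(12))*L(m(-5), -4) = (136 + (-2 + 12**2 + 21*12))*(-8*(-5)*(-5 - 5)) = (136 + (-2 + 144 + 252))*(-8*(-5)*(-10)) = (136 + 394)*(-4*100) = 530*(-400) = -212000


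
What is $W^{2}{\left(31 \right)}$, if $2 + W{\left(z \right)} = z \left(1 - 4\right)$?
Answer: $9025$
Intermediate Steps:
$W{\left(z \right)} = -2 - 3 z$ ($W{\left(z \right)} = -2 + z \left(1 - 4\right) = -2 + z \left(-3\right) = -2 - 3 z$)
$W^{2}{\left(31 \right)} = \left(-2 - 93\right)^{2} = \left(-95\right)^{2} = 9025$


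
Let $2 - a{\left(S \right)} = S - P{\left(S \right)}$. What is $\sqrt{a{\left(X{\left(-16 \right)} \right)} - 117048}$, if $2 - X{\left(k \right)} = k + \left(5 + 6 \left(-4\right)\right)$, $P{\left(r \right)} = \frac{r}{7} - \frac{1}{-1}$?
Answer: $\frac{i \sqrt{5736759}}{7} \approx 342.16 i$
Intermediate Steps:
$P{\left(r \right)} = 1 + \frac{r}{7}$ ($P{\left(r \right)} = r \frac{1}{7} - -1 = \frac{r}{7} + 1 = 1 + \frac{r}{7}$)
$X{\left(k \right)} = 21 - k$ ($X{\left(k \right)} = 2 - \left(k + \left(5 + 6 \left(-4\right)\right)\right) = 2 - \left(k + \left(5 - 24\right)\right) = 2 - \left(k - 19\right) = 2 - \left(-19 + k\right) = 21 - k$)
$a{\left(S \right)} = 3 - \frac{6 S}{7}$ ($a{\left(S \right)} = 2 - \left(S - \left(1 + \frac{S}{7}\right)\right) = 2 - \left(-1 + \frac{6 S}{7}\right) = 3 - \frac{6 S}{7}$)
$\sqrt{a{\left(X{\left(-16 \right)} \right)} - 117048} = \sqrt{\left(3 - \frac{6 \left(21 - -16\right)}{7}\right) - 117048} = \sqrt{\left(3 - \frac{6 \left(21 + 16\right)}{7}\right) - 117048} = \sqrt{\left(3 - \frac{222}{7}\right) - 117048} = \sqrt{- \frac{201}{7} - 117048} = \sqrt{- \frac{819537}{7}} = \frac{i \sqrt{5736759}}{7}$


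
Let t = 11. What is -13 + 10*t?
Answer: 97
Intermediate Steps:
-13 + 10*t = -13 + 10*11 = -13 + 110 = 97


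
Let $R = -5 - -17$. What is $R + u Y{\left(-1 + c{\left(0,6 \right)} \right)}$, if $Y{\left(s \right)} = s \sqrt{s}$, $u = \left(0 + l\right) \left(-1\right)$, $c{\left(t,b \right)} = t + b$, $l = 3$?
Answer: $12 - 15 \sqrt{5} \approx -21.541$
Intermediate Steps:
$c{\left(t,b \right)} = b + t$
$u = -3$ ($u = \left(0 + 3\right) \left(-1\right) = 3 \left(-1\right) = -3$)
$Y{\left(s \right)} = s^{\frac{3}{2}}$
$R = 12$ ($R = -5 + 17 = 12$)
$R + u Y{\left(-1 + c{\left(0,6 \right)} \right)} = 12 - 3 \left(-1 + \left(6 + 0\right)\right)^{\frac{3}{2}} = 12 - 3 \left(-1 + 6\right)^{\frac{3}{2}} = 12 - 3 \cdot 5^{\frac{3}{2}} = 12 - 3 \cdot 5 \sqrt{5} = 12 - 15 \sqrt{5}$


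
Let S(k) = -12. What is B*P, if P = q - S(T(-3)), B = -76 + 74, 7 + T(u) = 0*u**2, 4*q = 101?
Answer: -149/2 ≈ -74.500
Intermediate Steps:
q = 101/4 (q = (1/4)*101 = 101/4 ≈ 25.250)
T(u) = -7 (T(u) = -7 + 0*u**2 = -7 + 0 = -7)
B = -2
P = 149/4 (P = 101/4 - 1*(-12) = 101/4 + 12 = 149/4 ≈ 37.250)
B*P = -2*149/4 = -149/2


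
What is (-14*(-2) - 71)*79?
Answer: -3397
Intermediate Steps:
(-14*(-2) - 71)*79 = (28 - 71)*79 = -43*79 = -3397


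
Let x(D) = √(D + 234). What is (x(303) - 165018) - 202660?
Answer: -367678 + √537 ≈ -3.6766e+5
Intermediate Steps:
x(D) = √(234 + D)
(x(303) - 165018) - 202660 = (√(234 + 303) - 165018) - 202660 = (√537 - 165018) - 202660 = (-165018 + √537) - 202660 = -367678 + √537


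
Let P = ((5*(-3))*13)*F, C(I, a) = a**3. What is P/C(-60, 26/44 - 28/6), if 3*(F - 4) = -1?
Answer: 205559640/19465109 ≈ 10.560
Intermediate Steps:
F = 11/3 (F = 4 + (1/3)*(-1) = 4 - 1/3 = 11/3 ≈ 3.6667)
P = -715 (P = ((5*(-3))*13)*(11/3) = -15*13*(11/3) = -195*11/3 = -715)
P/C(-60, 26/44 - 28/6) = -715/(26/44 - 28/6)**3 = -715/(26*(1/44) - 28*1/6)**3 = -715/(13/22 - 14/3)**3 = -715/((-269/66)**3) = -715/(-19465109/287496) = -715*(-287496/19465109) = 205559640/19465109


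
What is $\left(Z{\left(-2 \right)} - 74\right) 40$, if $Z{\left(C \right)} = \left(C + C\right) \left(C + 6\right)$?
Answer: $-3600$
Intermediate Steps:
$Z{\left(C \right)} = 2 C \left(6 + C\right)$
$\left(Z{\left(-2 \right)} - 74\right) 40 = \left(2 \left(-2\right) \left(6 - 2\right) - 74\right) 40 = \left(2 \left(-2\right) 4 - 74\right) 40 = \left(-16 - 74\right) 40 = \left(-90\right) 40 = -3600$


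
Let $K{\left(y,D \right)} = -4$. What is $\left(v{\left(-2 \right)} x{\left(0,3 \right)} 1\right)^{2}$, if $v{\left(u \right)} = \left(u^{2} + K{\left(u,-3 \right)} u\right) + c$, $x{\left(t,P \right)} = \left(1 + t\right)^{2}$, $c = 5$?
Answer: $289$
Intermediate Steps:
$v{\left(u \right)} = 5 + u^{2} - 4 u$ ($v{\left(u \right)} = \left(u^{2} - 4 u\right) + 5 = 5 + u^{2} - 4 u$)
$\left(v{\left(-2 \right)} x{\left(0,3 \right)} 1\right)^{2} = \left(\left(5 + \left(-2\right)^{2} - -8\right) \left(1 + 0\right)^{2} \cdot 1\right)^{2} = \left(\left(5 + 4 + 8\right) 1^{2} \cdot 1\right)^{2} = \left(17 \cdot 1 \cdot 1\right)^{2} = \left(17 \cdot 1\right)^{2} = 17^{2} = 289$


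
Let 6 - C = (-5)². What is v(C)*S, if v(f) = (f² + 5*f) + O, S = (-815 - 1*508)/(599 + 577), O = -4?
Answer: -1179/4 ≈ -294.75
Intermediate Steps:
C = -19 (C = 6 - 1*(-5)² = 6 - 1*25 = 6 - 25 = -19)
S = -9/8 (S = (-815 - 508)/1176 = -1323*1/1176 = -9/8 ≈ -1.1250)
v(f) = -4 + f² + 5*f (v(f) = (f² + 5*f) - 4 = -4 + f² + 5*f)
v(C)*S = (-4 + (-19)² + 5*(-19))*(-9/8) = (-4 + 361 - 95)*(-9/8) = 262*(-9/8) = -1179/4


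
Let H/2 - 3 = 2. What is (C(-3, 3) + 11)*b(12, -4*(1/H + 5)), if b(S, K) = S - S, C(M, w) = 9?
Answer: 0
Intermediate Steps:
H = 10 (H = 6 + 2*2 = 6 + 4 = 10)
b(S, K) = 0
(C(-3, 3) + 11)*b(12, -4*(1/H + 5)) = (9 + 11)*0 = 20*0 = 0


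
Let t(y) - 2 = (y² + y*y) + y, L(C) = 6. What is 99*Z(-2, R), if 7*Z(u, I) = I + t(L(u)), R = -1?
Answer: 7821/7 ≈ 1117.3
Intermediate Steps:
t(y) = 2 + y + 2*y² (t(y) = 2 + ((y² + y*y) + y) = 2 + ((y² + y²) + y) = 2 + (2*y² + y) = 2 + (y + 2*y²) = 2 + y + 2*y²)
Z(u, I) = 80/7 + I/7 (Z(u, I) = (I + (2 + 6 + 2*6²))/7 = (I + (2 + 6 + 2*36))/7 = (I + (2 + 6 + 72))/7 = (I + 80)/7 = (80 + I)/7 = 80/7 + I/7)
99*Z(-2, R) = 99*(80/7 + (⅐)*(-1)) = 99*(80/7 - ⅐) = 99*(79/7) = 7821/7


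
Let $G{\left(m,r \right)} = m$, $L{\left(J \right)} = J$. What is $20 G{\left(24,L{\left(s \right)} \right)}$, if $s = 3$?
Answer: $480$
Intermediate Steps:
$20 G{\left(24,L{\left(s \right)} \right)} = 20 \cdot 24 = 480$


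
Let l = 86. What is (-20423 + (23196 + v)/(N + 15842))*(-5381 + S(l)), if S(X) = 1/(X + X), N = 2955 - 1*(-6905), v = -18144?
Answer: 242908801255357/2210372 ≈ 1.0990e+8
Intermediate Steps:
N = 9860 (N = 2955 + 6905 = 9860)
S(X) = 1/(2*X)
(-20423 + (23196 + v)/(N + 15842))*(-5381 + S(l)) = (-20423 + (23196 - 18144)/(9860 + 15842))*(-5381 + (1/2)/86) = (-20423 + 5052/25702)*(-5381 + (1/2)*(1/86)) = (-20423 + 5052*(1/25702))*(-5381 + 1/172) = (-20423 + 2526/12851)*(-925531/172) = -262453447/12851*(-925531/172) = 242908801255357/2210372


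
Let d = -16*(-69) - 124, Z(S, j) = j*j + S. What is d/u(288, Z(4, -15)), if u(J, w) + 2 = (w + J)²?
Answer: 980/267287 ≈ 0.0036665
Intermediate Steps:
Z(S, j) = S + j² (Z(S, j) = j² + S = S + j²)
u(J, w) = -2 + (J + w)² (u(J, w) = -2 + (w + J)² = -2 + (J + w)²)
d = 980 (d = 1104 - 124 = 980)
d/u(288, Z(4, -15)) = 980/(-2 + (288 + (4 + (-15)²))²) = 980/(-2 + (288 + (4 + 225))²) = 980/(-2 + (288 + 229)²) = 980/(-2 + 517²) = 980/(-2 + 267289) = 980/267287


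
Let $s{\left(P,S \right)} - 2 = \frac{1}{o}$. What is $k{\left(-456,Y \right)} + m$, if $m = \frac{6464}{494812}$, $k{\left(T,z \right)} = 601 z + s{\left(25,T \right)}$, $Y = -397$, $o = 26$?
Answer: $- \frac{767387683691}{3216278} \approx -2.386 \cdot 10^{5}$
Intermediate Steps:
$s{\left(P,S \right)} = \frac{53}{26}$ ($s{\left(P,S \right)} = 2 + \frac{1}{26} = \frac{53}{26}$)
$k{\left(T,z \right)} = \frac{53}{26} + 601 z$ ($k{\left(T,z \right)} = 601 z + \frac{53}{26} = \frac{53}{26} + 601 z$)
$m = \frac{1616}{123703}$ ($m = 6464 \cdot \frac{1}{494812} = \frac{1616}{123703} \approx 0.013064$)
$k{\left(-456,Y \right)} + m = \left(\frac{53}{26} + 601 \left(-397\right)\right) + \frac{1616}{123703} = \left(\frac{53}{26} - 238597\right) + \frac{1616}{123703} = - \frac{6203469}{26} + \frac{1616}{123703} = - \frac{767387683691}{3216278}$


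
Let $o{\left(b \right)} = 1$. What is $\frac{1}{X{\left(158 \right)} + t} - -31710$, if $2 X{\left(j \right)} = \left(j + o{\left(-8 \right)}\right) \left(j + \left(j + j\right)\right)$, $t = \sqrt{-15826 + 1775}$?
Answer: $\frac{45028914781083}{1420022540} - \frac{i \sqrt{14051}}{1420022540} \approx 31710.0 - 8.3475 \cdot 10^{-8} i$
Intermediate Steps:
$t = i \sqrt{14051}$ ($t = \sqrt{-14051} = i \sqrt{14051} \approx 118.54 i$)
$X{\left(j \right)} = \frac{3 j \left(1 + j\right)}{2}$ ($X{\left(j \right)} = \frac{\left(j + 1\right) \left(j + \left(j + j\right)\right)}{2} = \frac{\left(1 + j\right) \left(j + 2 j\right)}{2} = \frac{\left(1 + j\right) 3 j}{2} = \frac{3 j \left(1 + j\right)}{2}$)
$\frac{1}{X{\left(158 \right)} + t} - -31710 = \frac{1}{\frac{3}{2} \cdot 158 \left(1 + 158\right) + i \sqrt{14051}} - -31710 = \frac{1}{\frac{3}{2} \cdot 158 \cdot 159 + i \sqrt{14051}} + 31710 = \frac{1}{37683 + i \sqrt{14051}} + 31710 = 31710 + \frac{1}{37683 + i \sqrt{14051}}$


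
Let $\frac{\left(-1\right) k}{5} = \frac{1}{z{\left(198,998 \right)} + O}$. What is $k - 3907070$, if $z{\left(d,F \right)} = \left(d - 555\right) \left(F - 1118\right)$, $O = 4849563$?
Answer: $- \frac{19114960989215}{4892403} \approx -3.9071 \cdot 10^{6}$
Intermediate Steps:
$z{\left(d,F \right)} = \left(-1118 + F\right) \left(-555 + d\right)$ ($z{\left(d,F \right)} = \left(-555 + d\right) \left(-1118 + F\right) = \left(-1118 + F\right) \left(-555 + d\right)$)
$k = - \frac{5}{4892403}$ ($k = - \frac{5}{\left(620490 - 221364 - 553890 + 998 \cdot 198\right) + 4849563} = - \frac{5}{\left(620490 - 221364 - 553890 + 197604\right) + 4849563} = - \frac{5}{42840 + 4849563} = - \frac{5}{4892403} \approx -1.022 \cdot 10^{-6}$)
$k - 3907070 = - \frac{5}{4892403} - 3907070 = - \frac{19114960989215}{4892403}$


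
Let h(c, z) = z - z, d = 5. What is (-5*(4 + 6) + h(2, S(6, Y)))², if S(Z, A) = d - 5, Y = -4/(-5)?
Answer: 2500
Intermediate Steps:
Y = ⅘ (Y = -4*(-⅕) = ⅘ ≈ 0.80000)
S(Z, A) = 0 (S(Z, A) = 5 - 5 = 0)
h(c, z) = 0
(-5*(4 + 6) + h(2, S(6, Y)))² = (-5*(4 + 6) + 0)² = (-5*10 + 0)² = (-50 + 0)² = (-50)² = 2500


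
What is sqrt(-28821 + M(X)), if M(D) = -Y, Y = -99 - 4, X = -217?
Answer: I*sqrt(28718) ≈ 169.46*I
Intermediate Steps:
Y = -103
M(D) = 103 (M(D) = -1*(-103) = 103)
sqrt(-28821 + M(X)) = sqrt(-28821 + 103) = sqrt(-28718) = I*sqrt(28718)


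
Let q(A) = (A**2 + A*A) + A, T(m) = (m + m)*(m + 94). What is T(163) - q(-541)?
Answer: -501039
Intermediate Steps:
T(m) = 2*m*(94 + m) (T(m) = (2*m)*(94 + m) = 2*m*(94 + m))
q(A) = A + 2*A**2 (q(A) = (A**2 + A**2) + A = 2*A**2 + A = A + 2*A**2)
T(163) - q(-541) = 2*163*(94 + 163) - (-541)*(1 + 2*(-541)) = 2*163*257 - (-541)*(1 - 1082) = 83782 - (-541)*(-1081) = 83782 - 1*584821 = 83782 - 584821 = -501039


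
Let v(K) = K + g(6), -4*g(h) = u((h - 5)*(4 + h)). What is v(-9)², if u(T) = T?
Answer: 529/4 ≈ 132.25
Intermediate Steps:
g(h) = -(-5 + h)*(4 + h)/4 (g(h) = -(h - 5)*(4 + h)/4 = -(-5 + h)*(4 + h)/4)
v(K) = -5/2 + K (v(K) = K + (5 - ¼*6² + (¼)*6) = K + (5 - ¼*36 + 3/2) = K + (5 - 9 + 3/2) = K - 5/2 = -5/2 + K)
v(-9)² = (-5/2 - 9)² = (-23/2)² = 529/4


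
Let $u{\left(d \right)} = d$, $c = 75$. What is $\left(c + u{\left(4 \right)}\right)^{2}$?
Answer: $6241$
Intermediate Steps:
$\left(c + u{\left(4 \right)}\right)^{2} = \left(75 + 4\right)^{2} = 79^{2} = 6241$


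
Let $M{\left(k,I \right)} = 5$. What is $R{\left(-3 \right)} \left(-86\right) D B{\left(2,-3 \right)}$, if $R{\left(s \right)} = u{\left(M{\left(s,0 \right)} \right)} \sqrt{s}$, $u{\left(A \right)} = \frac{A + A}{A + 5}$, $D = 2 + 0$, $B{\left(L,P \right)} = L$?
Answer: $- 344 i \sqrt{3} \approx - 595.83 i$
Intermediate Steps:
$D = 2$
$u{\left(A \right)} = \frac{2 A}{5 + A}$
$R{\left(s \right)} = \sqrt{s}$ ($R{\left(s \right)} = 2 \cdot 5 \frac{1}{5 + 5} \sqrt{s} = 2 \cdot 5 \cdot \frac{1}{10} \sqrt{s} = 1 \sqrt{s} = \sqrt{s}$)
$R{\left(-3 \right)} \left(-86\right) D B{\left(2,-3 \right)} = \sqrt{-3} \left(-86\right) 2 \cdot 2 = i \sqrt{3} \left(-86\right) 4 = - 86 i \sqrt{3} \cdot 4 = - 344 i \sqrt{3}$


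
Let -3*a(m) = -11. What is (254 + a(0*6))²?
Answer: 597529/9 ≈ 66392.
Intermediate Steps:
a(m) = 11/3 (a(m) = -⅓*(-11) = 11/3)
(254 + a(0*6))² = (254 + 11/3)² = (773/3)² = 597529/9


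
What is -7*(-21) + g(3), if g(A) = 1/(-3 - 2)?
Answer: 734/5 ≈ 146.80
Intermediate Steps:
g(A) = -1/5 (g(A) = 1/(-5) = -1/5)
-7*(-21) + g(3) = -7*(-21) - 1/5 = 147 - 1/5 = 734/5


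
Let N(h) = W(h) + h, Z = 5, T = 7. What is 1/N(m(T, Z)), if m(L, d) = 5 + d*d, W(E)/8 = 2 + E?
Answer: 1/286 ≈ 0.0034965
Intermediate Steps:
W(E) = 16 + 8*E (W(E) = 8*(2 + E) = 16 + 8*E)
m(L, d) = 5 + d²
N(h) = 16 + 9*h (N(h) = (16 + 8*h) + h = 16 + 9*h)
1/N(m(T, Z)) = 1/(16 + 9*(5 + 5²)) = 1/(16 + 9*(5 + 25)) = 1/(16 + 9*30) = 1/(16 + 270) = 1/286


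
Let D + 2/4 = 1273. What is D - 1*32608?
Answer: -62671/2 ≈ -31336.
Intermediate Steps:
D = 2545/2 (D = -½ + 1273 = 2545/2 ≈ 1272.5)
D - 1*32608 = 2545/2 - 1*32608 = 2545/2 - 32608 = -62671/2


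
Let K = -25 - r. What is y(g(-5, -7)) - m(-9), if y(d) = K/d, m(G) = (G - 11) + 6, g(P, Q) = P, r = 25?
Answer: 24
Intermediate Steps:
m(G) = -5 + G (m(G) = (-11 + G) + 6 = -5 + G)
K = -50 (K = -25 - 1*25 = -25 - 25 = -50)
y(d) = -50/d
y(g(-5, -7)) - m(-9) = -50/(-5) - (-5 - 9) = -50*(-⅕) - 1*(-14) = 10 + 14 = 24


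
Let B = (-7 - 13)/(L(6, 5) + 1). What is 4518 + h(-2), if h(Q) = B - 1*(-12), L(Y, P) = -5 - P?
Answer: 40790/9 ≈ 4532.2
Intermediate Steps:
B = 20/9 (B = (-7 - 13)/((-5 - 1*5) + 1) = -20/((-5 - 5) + 1) = -20/(-10 + 1) = -20/(-9) = -20*(-⅑) = 20/9 ≈ 2.2222)
h(Q) = 128/9 (h(Q) = 20/9 - 1*(-12) = 20/9 + 12 = 128/9)
4518 + h(-2) = 4518 + 128/9 = 40790/9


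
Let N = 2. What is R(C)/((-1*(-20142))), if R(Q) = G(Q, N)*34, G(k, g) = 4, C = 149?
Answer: 68/10071 ≈ 0.0067521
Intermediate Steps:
R(Q) = 136 (R(Q) = 4*34 = 136)
R(C)/((-1*(-20142))) = 136/((-1*(-20142))) = 136/20142 = 136*(1/20142) = 68/10071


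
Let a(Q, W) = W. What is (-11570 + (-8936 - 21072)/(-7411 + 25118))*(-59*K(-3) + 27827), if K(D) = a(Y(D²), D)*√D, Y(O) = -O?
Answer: -5701752244346/17707 - 36267299646*I*√3/17707 ≈ -3.2201e+8 - 3.5476e+6*I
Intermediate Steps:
K(D) = D^(3/2) (K(D) = D*√D = D^(3/2))
(-11570 + (-8936 - 21072)/(-7411 + 25118))*(-59*K(-3) + 27827) = (-11570 + (-8936 - 21072)/(-7411 + 25118))*(-(-177)*I*√3 + 27827) = (-11570 - 30008/17707)*(-(-177)*I*√3 + 27827) = (-11570 - 30008*1/17707)*(177*I*√3 + 27827) = (-11570 - 30008/17707)*(27827 + 177*I*√3) = -204899998*(27827 + 177*I*√3)/17707 = -5701752244346/17707 - 36267299646*I*√3/17707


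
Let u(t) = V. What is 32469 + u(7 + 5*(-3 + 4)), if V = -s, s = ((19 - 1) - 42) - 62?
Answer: 32555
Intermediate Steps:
s = -86 (s = (18 - 42) - 62 = -24 - 62 = -86)
V = 86 (V = -1*(-86) = 86)
u(t) = 86
32469 + u(7 + 5*(-3 + 4)) = 32469 + 86 = 32555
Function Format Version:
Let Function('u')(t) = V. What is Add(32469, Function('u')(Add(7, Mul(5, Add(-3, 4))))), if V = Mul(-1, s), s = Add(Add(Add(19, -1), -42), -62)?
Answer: 32555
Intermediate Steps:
s = -86 (s = Add(Add(18, -42), -62) = Add(-24, -62) = -86)
V = 86 (V = Mul(-1, -86) = 86)
Function('u')(t) = 86
Add(32469, Function('u')(Add(7, Mul(5, Add(-3, 4))))) = Add(32469, 86) = 32555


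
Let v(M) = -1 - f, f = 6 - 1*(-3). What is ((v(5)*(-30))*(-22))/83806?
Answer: -3300/41903 ≈ -0.078753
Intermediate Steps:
f = 9 (f = 6 + 3 = 9)
v(M) = -10 (v(M) = -1 - 1*9 = -1 - 9 = -10)
((v(5)*(-30))*(-22))/83806 = (-10*(-30)*(-22))/83806 = (300*(-22))*(1/83806) = -6600*1/83806 = -3300/41903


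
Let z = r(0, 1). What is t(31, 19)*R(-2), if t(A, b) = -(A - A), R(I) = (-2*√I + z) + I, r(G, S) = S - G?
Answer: 0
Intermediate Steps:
z = 1 (z = 1 - 1*0 = 1 + 0 = 1)
R(I) = 1 + I - 2*√I (R(I) = (-2*√I + 1) + I = (1 - 2*√I) + I = 1 + I - 2*√I)
t(A, b) = 0 (t(A, b) = -1*0 = 0)
t(31, 19)*R(-2) = 0*(1 - 2 - 2*I*√2) = 0*(-1 - 2*I*√2) = 0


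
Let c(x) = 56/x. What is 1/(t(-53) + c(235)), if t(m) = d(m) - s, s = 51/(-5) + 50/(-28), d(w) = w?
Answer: -3290/134153 ≈ -0.024524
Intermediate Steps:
s = -839/70 (s = 51*(-⅕) + 50*(-1/28) = -51/5 - 25/14 = -839/70 ≈ -11.986)
t(m) = 839/70 + m (t(m) = m - 1*(-839/70) = m + 839/70 = 839/70 + m)
1/(t(-53) + c(235)) = 1/((839/70 - 53) + 56/235) = 1/(-2871/70 + 56*(1/235)) = 1/(-2871/70 + 56/235) = 1/(-134153/3290) = -3290/134153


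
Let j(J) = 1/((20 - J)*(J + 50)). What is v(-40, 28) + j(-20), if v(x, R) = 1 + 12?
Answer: 15601/1200 ≈ 13.001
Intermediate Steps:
v(x, R) = 13
j(J) = 1/((20 - J)*(50 + J))
v(-40, 28) + j(-20) = 13 - 1/(-1000 + (-20)² + 30*(-20)) = 13 - 1/(-1000 + 400 - 600) = 13 - 1/(-1200) = 13 - 1*(-1/1200) = 13 + 1/1200 = 15601/1200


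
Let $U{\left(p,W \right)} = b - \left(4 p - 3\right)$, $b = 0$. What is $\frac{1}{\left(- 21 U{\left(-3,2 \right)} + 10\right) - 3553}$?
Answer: $- \frac{1}{3858} \approx -0.0002592$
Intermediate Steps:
$U{\left(p,W \right)} = 3 - 4 p$ ($U{\left(p,W \right)} = 0 - \left(4 p - 3\right) = 0 - \left(-3 + 4 p\right) = 3 - 4 p$)
$\frac{1}{\left(- 21 U{\left(-3,2 \right)} + 10\right) - 3553} = \frac{1}{\left(- 21 \left(3 - -12\right) + 10\right) - 3553} = \frac{1}{\left(- 21 \left(3 + 12\right) + 10\right) - 3553} = \frac{1}{\left(\left(-21\right) 15 + 10\right) - 3553} = \frac{1}{\left(-315 + 10\right) - 3553} = \frac{1}{-305 - 3553} = \frac{1}{-3858} = - \frac{1}{3858}$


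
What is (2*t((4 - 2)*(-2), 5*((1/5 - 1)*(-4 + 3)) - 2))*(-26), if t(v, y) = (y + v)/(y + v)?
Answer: -52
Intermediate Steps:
t(v, y) = 1 (t(v, y) = (v + y)/(v + y) = 1)
(2*t((4 - 2)*(-2), 5*((1/5 - 1)*(-4 + 3)) - 2))*(-26) = (2*1)*(-26) = 2*(-26) = -52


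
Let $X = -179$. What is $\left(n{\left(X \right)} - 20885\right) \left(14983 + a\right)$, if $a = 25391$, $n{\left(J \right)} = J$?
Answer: $-850437936$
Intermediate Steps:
$\left(n{\left(X \right)} - 20885\right) \left(14983 + a\right) = \left(-179 - 20885\right) \left(14983 + 25391\right) = \left(-21064\right) 40374 = -850437936$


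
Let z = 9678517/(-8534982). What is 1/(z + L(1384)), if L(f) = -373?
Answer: -8534982/3193226803 ≈ -0.0026728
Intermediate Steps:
z = -9678517/8534982 (z = 9678517*(-1/8534982) = -9678517/8534982 ≈ -1.1340)
1/(z + L(1384)) = 1/(-9678517/8534982 - 373) = 1/(-3193226803/8534982) = -8534982/3193226803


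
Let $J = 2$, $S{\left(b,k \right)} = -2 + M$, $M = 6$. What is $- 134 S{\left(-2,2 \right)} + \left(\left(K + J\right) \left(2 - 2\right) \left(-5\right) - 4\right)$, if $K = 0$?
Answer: $-540$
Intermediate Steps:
$S{\left(b,k \right)} = 4$ ($S{\left(b,k \right)} = -2 + 6 = 4$)
$- 134 S{\left(-2,2 \right)} + \left(\left(K + J\right) \left(2 - 2\right) \left(-5\right) - 4\right) = \left(-134\right) 4 - \left(4 - \left(0 + 2\right) \left(2 - 2\right) \left(-5\right)\right) = -536 - \left(4 - 2 \cdot 0 \left(-5\right)\right) = -536 + \left(0 \left(-5\right) - 4\right) = -536 + \left(0 - 4\right) = -536 - 4 = -540$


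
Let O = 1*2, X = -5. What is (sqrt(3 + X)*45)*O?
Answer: 90*I*sqrt(2) ≈ 127.28*I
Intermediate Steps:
O = 2
(sqrt(3 + X)*45)*O = (sqrt(3 - 5)*45)*2 = (sqrt(-2)*45)*2 = ((I*sqrt(2))*45)*2 = (45*I*sqrt(2))*2 = 90*I*sqrt(2)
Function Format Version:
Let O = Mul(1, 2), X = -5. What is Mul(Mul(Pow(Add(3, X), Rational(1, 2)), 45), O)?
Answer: Mul(90, I, Pow(2, Rational(1, 2))) ≈ Mul(127.28, I)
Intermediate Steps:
O = 2
Mul(Mul(Pow(Add(3, X), Rational(1, 2)), 45), O) = Mul(Mul(Pow(Add(3, -5), Rational(1, 2)), 45), 2) = Mul(Mul(Pow(-2, Rational(1, 2)), 45), 2) = Mul(Mul(Mul(I, Pow(2, Rational(1, 2))), 45), 2) = Mul(Mul(45, I, Pow(2, Rational(1, 2))), 2) = Mul(90, I, Pow(2, Rational(1, 2)))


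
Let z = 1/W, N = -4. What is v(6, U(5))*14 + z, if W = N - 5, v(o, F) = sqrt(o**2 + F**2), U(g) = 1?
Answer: -1/9 + 14*sqrt(37) ≈ 85.048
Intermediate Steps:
v(o, F) = sqrt(F**2 + o**2)
W = -9 (W = -4 - 5 = -9)
z = -1/9 (z = 1/(-9) = -1/9 ≈ -0.11111)
v(6, U(5))*14 + z = sqrt(1**2 + 6**2)*14 - 1/9 = sqrt(1 + 36)*14 - 1/9 = sqrt(37)*14 - 1/9 = 14*sqrt(37) - 1/9 = -1/9 + 14*sqrt(37)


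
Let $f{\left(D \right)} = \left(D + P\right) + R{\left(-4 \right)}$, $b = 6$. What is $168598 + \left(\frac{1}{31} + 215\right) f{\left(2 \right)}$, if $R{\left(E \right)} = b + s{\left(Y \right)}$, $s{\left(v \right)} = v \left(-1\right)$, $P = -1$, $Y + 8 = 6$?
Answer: $\frac{5286532}{31} \approx 1.7053 \cdot 10^{5}$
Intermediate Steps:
$Y = -2$ ($Y = -8 + 6 = -2$)
$s{\left(v \right)} = - v$
$R{\left(E \right)} = 8$ ($R{\left(E \right)} = 6 - -2 = 6 + 2 = 8$)
$f{\left(D \right)} = 7 + D$ ($f{\left(D \right)} = \left(D - 1\right) + 8 = \left(-1 + D\right) + 8 = 7 + D$)
$168598 + \left(\frac{1}{31} + 215\right) f{\left(2 \right)} = 168598 + \left(\frac{1}{31} + 215\right) \left(7 + 2\right) = 168598 + \left(\frac{1}{31} + 215\right) 9 = 168598 + \frac{6666}{31} \cdot 9 = 168598 + \frac{59994}{31} = \frac{5286532}{31}$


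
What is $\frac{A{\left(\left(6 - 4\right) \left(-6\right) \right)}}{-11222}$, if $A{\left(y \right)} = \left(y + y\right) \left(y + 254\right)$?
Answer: $\frac{2904}{5611} \approx 0.51756$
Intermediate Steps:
$A{\left(y \right)} = 2 y \left(254 + y\right)$
$\frac{A{\left(\left(6 - 4\right) \left(-6\right) \right)}}{-11222} = \frac{2 \left(6 - 4\right) \left(-6\right) \left(254 + \left(6 - 4\right) \left(-6\right)\right)}{-11222} = 2 \cdot 2 \left(-6\right) \left(254 + 2 \left(-6\right)\right) \left(- \frac{1}{11222}\right) = 2 \left(-12\right) \left(254 - 12\right) \left(- \frac{1}{11222}\right) = 2 \left(-12\right) 242 \left(- \frac{1}{11222}\right) = \left(-5808\right) \left(- \frac{1}{11222}\right) = \frac{2904}{5611}$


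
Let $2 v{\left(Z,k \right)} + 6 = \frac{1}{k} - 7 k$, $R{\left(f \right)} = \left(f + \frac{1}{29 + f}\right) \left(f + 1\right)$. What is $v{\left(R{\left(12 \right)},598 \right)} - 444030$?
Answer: $- \frac{533566695}{1196} \approx -4.4613 \cdot 10^{5}$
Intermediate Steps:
$R{\left(f \right)} = \left(1 + f\right) \left(f + \frac{1}{29 + f}\right)$ ($R{\left(f \right)} = \left(f + \frac{1}{29 + f}\right) \left(1 + f\right) = \left(1 + f\right) \left(f + \frac{1}{29 + f}\right)$)
$v{\left(Z,k \right)} = -3 + \frac{1}{2 k} - \frac{7 k}{2}$ ($v{\left(Z,k \right)} = -3 + \frac{\frac{1}{k} - 7 k}{2} = -3 - \left(- \frac{1}{2 k} + \frac{7 k}{2}\right) = -3 + \frac{1}{2 k} - \frac{7 k}{2}$)
$v{\left(R{\left(12 \right)},598 \right)} - 444030 = \frac{1 - 598 \left(6 + 7 \cdot 598\right)}{2 \cdot 598} - 444030 = \frac{1}{2} \cdot \frac{1}{598} \left(1 - 598 \left(6 + 4186\right)\right) - 444030 = \frac{1}{2} \cdot \frac{1}{598} \left(1 - 598 \cdot 4192\right) - 444030 = \frac{1}{2} \cdot \frac{1}{598} \left(1 - 2506816\right) - 444030 = \frac{1}{2} \cdot \frac{1}{598} \left(-2506815\right) - 444030 = - \frac{2506815}{1196} - 444030 = - \frac{533566695}{1196}$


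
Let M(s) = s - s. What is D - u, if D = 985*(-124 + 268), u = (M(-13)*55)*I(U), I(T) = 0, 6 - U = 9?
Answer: 141840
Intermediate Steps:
U = -3 (U = 6 - 1*9 = 6 - 9 = -3)
M(s) = 0
u = 0 (u = (0*55)*0 = 0*0 = 0)
D = 141840 (D = 985*144 = 141840)
D - u = 141840 - 1*0 = 141840 + 0 = 141840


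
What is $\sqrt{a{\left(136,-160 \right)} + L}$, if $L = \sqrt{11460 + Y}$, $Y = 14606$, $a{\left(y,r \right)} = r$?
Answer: $\sqrt{-160 + \sqrt{26066}} \approx 1.204$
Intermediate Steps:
$L = \sqrt{26066}$ ($L = \sqrt{11460 + 14606} = \sqrt{26066} \approx 161.45$)
$\sqrt{a{\left(136,-160 \right)} + L} = \sqrt{-160 + \sqrt{26066}}$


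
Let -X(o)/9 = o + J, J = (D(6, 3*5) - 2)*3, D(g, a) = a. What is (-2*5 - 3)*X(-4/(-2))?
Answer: 4797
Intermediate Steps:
J = 39 (J = (3*5 - 2)*3 = (15 - 2)*3 = 13*3 = 39)
X(o) = -351 - 9*o (X(o) = -9*(o + 39) = -9*(39 + o) = -351 - 9*o)
(-2*5 - 3)*X(-4/(-2)) = (-2*5 - 3)*(-351 - (-36)/(-2)) = (-10 - 3)*(-351 - (-36)*(-1)/2) = -13*(-351 - 9*2) = -13*(-351 - 18) = -13*(-369) = 4797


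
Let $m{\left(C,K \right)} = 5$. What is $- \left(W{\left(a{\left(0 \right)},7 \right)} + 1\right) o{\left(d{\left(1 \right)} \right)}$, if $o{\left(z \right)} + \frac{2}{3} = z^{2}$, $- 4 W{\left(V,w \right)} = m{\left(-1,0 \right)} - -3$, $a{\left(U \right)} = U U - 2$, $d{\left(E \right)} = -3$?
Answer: $\frac{25}{3} \approx 8.3333$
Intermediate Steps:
$a{\left(U \right)} = -2 + U^{2}$ ($a{\left(U \right)} = U^{2} - 2 = -2 + U^{2}$)
$W{\left(V,w \right)} = -2$ ($W{\left(V,w \right)} = - \frac{5 - -3}{4} = - \frac{5 + 3}{4} = \left(- \frac{1}{4}\right) 8 = -2$)
$o{\left(z \right)} = - \frac{2}{3} + z^{2}$
$- \left(W{\left(a{\left(0 \right)},7 \right)} + 1\right) o{\left(d{\left(1 \right)} \right)} = - \left(-2 + 1\right) \left(- \frac{2}{3} + \left(-3\right)^{2}\right) = - \left(-1\right) \left(- \frac{2}{3} + 9\right) = - \frac{\left(-1\right) 25}{3} = \left(-1\right) \left(- \frac{25}{3}\right) = \frac{25}{3}$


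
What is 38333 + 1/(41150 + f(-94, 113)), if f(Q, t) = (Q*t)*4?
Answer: 51289553/1338 ≈ 38333.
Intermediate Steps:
f(Q, t) = 4*Q*t
38333 + 1/(41150 + f(-94, 113)) = 38333 + 1/(41150 + 4*(-94)*113) = 38333 + 1/(41150 - 42488) = 38333 + 1/(-1338) = 38333 - 1/1338 = 51289553/1338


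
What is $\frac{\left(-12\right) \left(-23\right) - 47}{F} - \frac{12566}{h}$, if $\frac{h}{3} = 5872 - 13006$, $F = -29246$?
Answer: $\frac{181302089}{312961446} \approx 0.57931$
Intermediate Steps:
$h = -21402$ ($h = 3 \left(5872 - 13006\right) = 3 \left(-7134\right) = -21402$)
$\frac{\left(-12\right) \left(-23\right) - 47}{F} - \frac{12566}{h} = \frac{\left(-12\right) \left(-23\right) - 47}{-29246} - \frac{12566}{-21402} = \left(276 - 47\right) \left(- \frac{1}{29246}\right) - - \frac{6283}{10701} = 229 \left(- \frac{1}{29246}\right) + \frac{6283}{10701} = - \frac{229}{29246} + \frac{6283}{10701} = \frac{181302089}{312961446}$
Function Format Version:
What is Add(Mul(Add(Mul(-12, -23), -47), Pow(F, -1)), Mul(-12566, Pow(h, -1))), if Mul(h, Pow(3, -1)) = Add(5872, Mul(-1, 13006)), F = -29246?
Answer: Rational(181302089, 312961446) ≈ 0.57931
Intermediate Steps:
h = -21402 (h = Mul(3, Add(5872, Mul(-1, 13006))) = Mul(3, Add(5872, -13006)) = Mul(3, -7134) = -21402)
Add(Mul(Add(Mul(-12, -23), -47), Pow(F, -1)), Mul(-12566, Pow(h, -1))) = Add(Mul(Add(Mul(-12, -23), -47), Pow(-29246, -1)), Mul(-12566, Pow(-21402, -1))) = Add(Mul(Add(276, -47), Rational(-1, 29246)), Mul(-12566, Rational(-1, 21402))) = Add(Mul(229, Rational(-1, 29246)), Rational(6283, 10701)) = Add(Rational(-229, 29246), Rational(6283, 10701)) = Rational(181302089, 312961446)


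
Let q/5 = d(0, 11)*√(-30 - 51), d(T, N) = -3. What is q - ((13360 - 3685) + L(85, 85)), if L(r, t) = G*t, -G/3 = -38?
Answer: -19365 - 135*I ≈ -19365.0 - 135.0*I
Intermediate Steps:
G = 114 (G = -3*(-38) = 114)
L(r, t) = 114*t
q = -135*I (q = 5*(-3*√(-30 - 51)) = 5*(-27*I) = -135*I ≈ -135.0*I)
q - ((13360 - 3685) + L(85, 85)) = -135*I - ((13360 - 3685) + 114*85) = -135*I - (9675 + 9690) = -135*I - 1*19365 = -135*I - 19365 = -19365 - 135*I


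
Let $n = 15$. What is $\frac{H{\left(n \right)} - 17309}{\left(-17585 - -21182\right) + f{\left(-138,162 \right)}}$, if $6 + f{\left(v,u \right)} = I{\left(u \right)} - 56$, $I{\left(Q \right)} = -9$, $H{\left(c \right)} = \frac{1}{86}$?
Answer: $- \frac{1488573}{303236} \approx -4.909$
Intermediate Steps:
$H{\left(c \right)} = \frac{1}{86}$
$f{\left(v,u \right)} = -71$ ($f{\left(v,u \right)} = -6 - 65 = -71$)
$\frac{H{\left(n \right)} - 17309}{\left(-17585 - -21182\right) + f{\left(-138,162 \right)}} = \frac{\frac{1}{86} - 17309}{\left(-17585 - -21182\right) - 71} = - \frac{1488573}{86 \left(\left(-17585 + 21182\right) - 71\right)} = - \frac{1488573}{86 \left(3597 - 71\right)} = - \frac{1488573}{86 \cdot 3526} = \left(- \frac{1488573}{86}\right) \frac{1}{3526} = - \frac{1488573}{303236}$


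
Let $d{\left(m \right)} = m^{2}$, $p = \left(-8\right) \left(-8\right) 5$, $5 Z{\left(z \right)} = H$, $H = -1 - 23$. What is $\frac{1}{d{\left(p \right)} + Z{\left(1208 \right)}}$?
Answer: $\frac{5}{511976} \approx 9.7661 \cdot 10^{-6}$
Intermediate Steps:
$H = -24$ ($H = -1 - 23 = -24$)
$Z{\left(z \right)} = - \frac{24}{5}$ ($Z{\left(z \right)} = \frac{1}{5} \left(-24\right) = - \frac{24}{5}$)
$p = 320$ ($p = 64 \cdot 5 = 320$)
$\frac{1}{d{\left(p \right)} + Z{\left(1208 \right)}} = \frac{1}{320^{2} - \frac{24}{5}} = \frac{1}{102400 - \frac{24}{5}} = \frac{1}{\frac{511976}{5}} = \frac{5}{511976}$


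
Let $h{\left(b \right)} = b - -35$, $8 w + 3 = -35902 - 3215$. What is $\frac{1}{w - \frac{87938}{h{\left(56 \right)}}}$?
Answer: $- \frac{91}{532928} \approx -0.00017075$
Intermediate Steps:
$w = -4890$ ($w = - \frac{3}{8} + \frac{-35902 - 3215}{8} = - \frac{3}{8} + \frac{1}{8} \left(-39117\right) = - \frac{3}{8} - \frac{39117}{8} = -4890$)
$h{\left(b \right)} = 35 + b$ ($h{\left(b \right)} = b + 35 = 35 + b$)
$\frac{1}{w - \frac{87938}{h{\left(56 \right)}}} = \frac{1}{-4890 - \frac{87938}{35 + 56}} = \frac{1}{-4890 - \frac{87938}{91}} = \frac{1}{- \frac{532928}{91}} = - \frac{91}{532928}$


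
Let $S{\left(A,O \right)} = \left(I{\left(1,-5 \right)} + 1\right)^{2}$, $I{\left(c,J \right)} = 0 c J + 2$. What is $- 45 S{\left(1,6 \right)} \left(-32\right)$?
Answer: $12960$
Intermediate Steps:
$I{\left(c,J \right)} = 2$ ($I{\left(c,J \right)} = 0 J + 2 = 0 + 2 = 2$)
$S{\left(A,O \right)} = 9$ ($S{\left(A,O \right)} = \left(2 + 1\right)^{2} = 3^{2} = 9$)
$- 45 S{\left(1,6 \right)} \left(-32\right) = \left(-45\right) 9 \left(-32\right) = \left(-405\right) \left(-32\right) = 12960$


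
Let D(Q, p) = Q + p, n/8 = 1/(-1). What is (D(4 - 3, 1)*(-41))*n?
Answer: 656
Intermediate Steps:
n = -8 (n = 8/(-1) = 8*(-1) = -8)
(D(4 - 3, 1)*(-41))*n = (((4 - 3) + 1)*(-41))*(-8) = ((1 + 1)*(-41))*(-8) = (2*(-41))*(-8) = -82*(-8) = 656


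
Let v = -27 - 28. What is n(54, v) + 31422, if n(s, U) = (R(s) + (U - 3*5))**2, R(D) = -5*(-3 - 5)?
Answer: 32322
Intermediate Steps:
R(D) = 40 (R(D) = -5*(-8) = 40)
v = -55
n(s, U) = (25 + U)**2 (n(s, U) = (40 + (U - 3*5))**2 = (40 + (U - 15))**2 = (40 + (-15 + U))**2 = (25 + U)**2)
n(54, v) + 31422 = (25 - 55)**2 + 31422 = (-30)**2 + 31422 = 900 + 31422 = 32322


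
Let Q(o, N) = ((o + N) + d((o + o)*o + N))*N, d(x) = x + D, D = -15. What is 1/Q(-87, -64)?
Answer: -1/954112 ≈ -1.0481e-6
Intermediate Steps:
d(x) = -15 + x (d(x) = x - 15 = -15 + x)
Q(o, N) = N*(-15 + o + 2*N + 2*o²) (Q(o, N) = ((o + N) + (-15 + ((o + o)*o + N)))*N = ((N + o) + (-15 + ((2*o)*o + N)))*N = ((N + o) + (-15 + (2*o² + N)))*N = ((N + o) + (-15 + (N + 2*o²)))*N = ((N + o) + (-15 + N + 2*o²))*N = (-15 + o + 2*N + 2*o²)*N = N*(-15 + o + 2*N + 2*o²))
1/Q(-87, -64) = 1/(-64*(-15 - 87 + 2*(-64) + 2*(-87)²)) = 1/(-64*(-15 - 87 - 128 + 2*7569)) = 1/(-64*(-15 - 87 - 128 + 15138)) = 1/(-64*14908) = 1/(-954112) = -1/954112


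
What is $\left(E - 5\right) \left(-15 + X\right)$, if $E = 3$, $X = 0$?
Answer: $30$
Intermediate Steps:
$\left(E - 5\right) \left(-15 + X\right) = \left(3 - 5\right) \left(-15 + 0\right) = \left(3 - 5\right) \left(-15\right) = \left(-2\right) \left(-15\right) = 30$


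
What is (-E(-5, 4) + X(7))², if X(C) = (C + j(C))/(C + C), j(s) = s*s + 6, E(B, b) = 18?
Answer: 9025/49 ≈ 184.18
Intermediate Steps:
j(s) = 6 + s² (j(s) = s² + 6 = 6 + s²)
X(C) = (6 + C + C²)/(2*C) (X(C) = (C + (6 + C²))/(C + C) = (6 + C + C²)/((2*C)) = (6 + C + C²)*(1/(2*C)) = (6 + C + C²)/(2*C))
(-E(-5, 4) + X(7))² = (-1*18 + (½)*(6 + 7 + 7²)/7)² = (-18 + (½)*(⅐)*(6 + 7 + 49))² = (-18 + (½)*(⅐)*62)² = (-18 + 31/7)² = (-95/7)² = 9025/49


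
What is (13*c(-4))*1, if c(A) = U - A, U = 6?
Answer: 130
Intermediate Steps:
c(A) = 6 - A
(13*c(-4))*1 = (13*(6 - 1*(-4)))*1 = (13*(6 + 4))*1 = (13*10)*1 = 130*1 = 130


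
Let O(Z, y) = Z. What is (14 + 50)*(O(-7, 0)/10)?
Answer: -224/5 ≈ -44.800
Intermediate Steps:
(14 + 50)*(O(-7, 0)/10) = (14 + 50)*(-7/10) = 64*(-7*⅒) = 64*(-7/10) = -224/5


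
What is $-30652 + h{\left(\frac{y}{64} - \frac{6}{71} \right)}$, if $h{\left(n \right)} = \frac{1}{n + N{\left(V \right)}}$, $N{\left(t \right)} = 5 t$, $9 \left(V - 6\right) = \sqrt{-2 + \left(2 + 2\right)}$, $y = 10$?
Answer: $- \frac{11581922852532412}{377852519449} - \frac{232289280 \sqrt{2}}{377852519449} \approx -30652.0$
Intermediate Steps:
$V = 6 + \frac{\sqrt{2}}{9}$ ($V = 6 + \frac{\sqrt{-2 + \left(2 + 2\right)}}{9} = 6 + \frac{\sqrt{-2 + 4}}{9} = 6 + \frac{\sqrt{2}}{9} \approx 6.1571$)
$h{\left(n \right)} = \frac{1}{30 + n + \frac{5 \sqrt{2}}{9}}$ ($h{\left(n \right)} = \frac{1}{n + 5 \left(6 + \frac{\sqrt{2}}{9}\right)} = \frac{1}{n + \left(30 + \frac{5 \sqrt{2}}{9}\right)} = \frac{1}{30 + n + \frac{5 \sqrt{2}}{9}}$)
$-30652 + h{\left(\frac{y}{64} - \frac{6}{71} \right)} = -30652 + \frac{9}{270 + 5 \sqrt{2} + 9 \left(\frac{10}{64} - \frac{6}{71}\right)} = -30652 + \frac{9}{270 + 5 \sqrt{2} + 9 \left(10 \cdot \frac{1}{64} - \frac{6}{71}\right)} = -30652 + \frac{9}{270 + 5 \sqrt{2} + 9 \left(\frac{5}{32} - \frac{6}{71}\right)} = -30652 + \frac{9}{270 + 5 \sqrt{2} + 9 \cdot \frac{163}{2272}} = -30652 + \frac{9}{270 + 5 \sqrt{2} + \frac{1467}{2272}} = -30652 + \frac{9}{\frac{614907}{2272} + 5 \sqrt{2}}$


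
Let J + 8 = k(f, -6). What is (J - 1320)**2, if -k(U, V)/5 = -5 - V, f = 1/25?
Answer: 1776889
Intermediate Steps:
f = 1/25 ≈ 0.040000
k(U, V) = 25 + 5*V (k(U, V) = -5*(-5 - V) = 25 + 5*V)
J = -13 (J = -8 + (25 + 5*(-6)) = -8 + (25 - 30) = -8 - 5 = -13)
(J - 1320)**2 = (-13 - 1320)**2 = (-1333)**2 = 1776889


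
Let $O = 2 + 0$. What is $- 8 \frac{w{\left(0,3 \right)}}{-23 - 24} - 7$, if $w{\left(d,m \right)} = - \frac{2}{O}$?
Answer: $- \frac{337}{47} \approx -7.1702$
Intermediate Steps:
$O = 2$
$w{\left(d,m \right)} = -1$ ($w{\left(d,m \right)} = - \frac{2}{2} = \left(-2\right) \frac{1}{2} = -1$)
$- 8 \frac{w{\left(0,3 \right)}}{-23 - 24} - 7 = - 8 \left(- \frac{1}{-23 - 24}\right) - 7 = - 8 \left(- \frac{1}{-47}\right) - 7 = - 8 \left(\left(-1\right) \left(- \frac{1}{47}\right)\right) - 7 = \left(-8\right) \frac{1}{47} - 7 = - \frac{8}{47} - 7 = - \frac{337}{47}$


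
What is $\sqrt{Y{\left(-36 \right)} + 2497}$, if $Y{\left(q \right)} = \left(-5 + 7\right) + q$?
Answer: $\sqrt{2463} \approx 49.629$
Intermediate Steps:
$Y{\left(q \right)} = 2 + q$
$\sqrt{Y{\left(-36 \right)} + 2497} = \sqrt{\left(2 - 36\right) + 2497} = \sqrt{-34 + 2497} = \sqrt{2463}$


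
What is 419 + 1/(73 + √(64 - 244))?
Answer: 2308344/5509 - 6*I*√5/5509 ≈ 419.01 - 0.0024354*I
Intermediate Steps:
419 + 1/(73 + √(64 - 244)) = 419 + 1/(73 + √(-180)) = 419 + 1/(73 + 6*I*√5)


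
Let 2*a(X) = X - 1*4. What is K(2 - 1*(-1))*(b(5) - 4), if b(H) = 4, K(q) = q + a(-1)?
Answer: 0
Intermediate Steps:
a(X) = -2 + X/2 (a(X) = (X - 1*4)/2 = (X - 4)/2 = (-4 + X)/2 = -2 + X/2)
K(q) = -5/2 + q (K(q) = q + (-2 + (1/2)*(-1)) = q + (-2 - 1/2) = q - 5/2 = -5/2 + q)
K(2 - 1*(-1))*(b(5) - 4) = (-5/2 + (2 - 1*(-1)))*(4 - 4) = (-5/2 + (2 + 1))*0 = (-5/2 + 3)*0 = (1/2)*0 = 0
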